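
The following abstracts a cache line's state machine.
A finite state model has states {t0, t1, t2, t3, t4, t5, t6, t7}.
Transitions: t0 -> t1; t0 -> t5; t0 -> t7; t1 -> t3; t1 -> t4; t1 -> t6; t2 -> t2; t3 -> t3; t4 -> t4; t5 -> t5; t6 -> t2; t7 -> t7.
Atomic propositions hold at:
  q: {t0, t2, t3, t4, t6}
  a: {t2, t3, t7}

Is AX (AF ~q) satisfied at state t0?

Yes

Sat(~q) = {t1, t5, t7}
AF ~q: least fixpoint, start Z0 = {t1, t5, t7}, add states with every successor in Z. Z1 = {t0, t1, t5, t7}; fixed.
Sat(AF ~q) = {t0, t1, t5, t7}
Sat(AX (AF ~q)) = {s : every successor in {t0, t1, t5, t7}} = {t0, t5, t7}
t0 ∈ Sat(AX (AF ~q)) = {t0, t5, t7}, so the formula holds at t0.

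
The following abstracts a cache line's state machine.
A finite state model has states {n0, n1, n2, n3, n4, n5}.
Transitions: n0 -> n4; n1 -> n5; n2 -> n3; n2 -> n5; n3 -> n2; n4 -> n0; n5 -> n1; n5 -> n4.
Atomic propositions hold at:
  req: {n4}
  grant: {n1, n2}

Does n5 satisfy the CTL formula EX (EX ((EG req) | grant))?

EG req: greatest fixpoint, start Z0 = {n4}, keep only states in Sat with some successor in Z. Z1 = ∅; fixed.
Sat(EG req) = ∅
Sat((EG req) | grant) = {n1, n2}
Sat(EX ((EG req) | grant)) = {s : some successor in {n1, n2}} = {n3, n5}
Sat(EX (EX ((EG req) | grant))) = {s : some successor in {n3, n5}} = {n1, n2}
n5 ∉ Sat(EX (EX ((EG req) | grant))) = {n1, n2}, so the formula does not hold at n5.

No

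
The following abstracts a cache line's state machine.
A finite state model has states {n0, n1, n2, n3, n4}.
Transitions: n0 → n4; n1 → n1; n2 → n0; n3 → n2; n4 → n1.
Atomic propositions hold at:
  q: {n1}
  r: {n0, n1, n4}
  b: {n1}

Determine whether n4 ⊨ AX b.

Yes

Sat(AX b) = {s : every successor in {n1}} = {n1, n4}
n4 ∈ Sat(AX b) = {n1, n4}, so the formula holds at n4.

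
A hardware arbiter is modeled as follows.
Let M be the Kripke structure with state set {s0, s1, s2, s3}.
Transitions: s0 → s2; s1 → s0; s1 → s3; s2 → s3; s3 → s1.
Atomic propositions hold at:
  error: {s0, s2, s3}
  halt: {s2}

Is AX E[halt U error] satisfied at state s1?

E[halt U error]: least fixpoint, start Z0 = Sat(error) = {s0, s2, s3}, add states in Sat(halt) with some successor in Z. Already a fixed point.
Sat(E[halt U error]) = {s0, s2, s3}
Sat(AX E[halt U error]) = {s : every successor in {s0, s2, s3}} = {s0, s1, s2}
s1 ∈ Sat(AX E[halt U error]) = {s0, s1, s2}, so the formula holds at s1.

Yes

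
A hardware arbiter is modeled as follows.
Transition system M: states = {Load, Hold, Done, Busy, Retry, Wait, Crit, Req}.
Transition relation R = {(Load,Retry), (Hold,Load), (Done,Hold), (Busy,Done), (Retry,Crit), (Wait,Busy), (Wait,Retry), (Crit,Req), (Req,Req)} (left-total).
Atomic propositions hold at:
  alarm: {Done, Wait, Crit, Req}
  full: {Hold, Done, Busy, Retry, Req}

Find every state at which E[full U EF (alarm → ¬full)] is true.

{Load, Hold, Done, Busy, Retry, Wait, Crit}

Sat(¬full) = {Load, Wait, Crit}
Sat(alarm → ¬full) = {Load, Hold, Busy, Retry, Wait, Crit}
EF (alarm → ¬full): least fixpoint, start Z0 = {Load, Hold, Busy, Retry, Wait, Crit}, add states with some successor in Z. Z1 = {Load, Hold, Done, Busy, Retry, Wait, Crit}; fixed.
Sat(EF (alarm → ¬full)) = {Load, Hold, Done, Busy, Retry, Wait, Crit}
E[full U EF (alarm → ¬full)]: least fixpoint, start Z0 = Sat(EF (alarm → ¬full)) = {Load, Hold, Done, Busy, Retry, Wait, Crit}, add states in Sat(full) with some successor in Z. Already a fixed point.
Sat(E[full U EF (alarm → ¬full)]) = {Load, Hold, Done, Busy, Retry, Wait, Crit}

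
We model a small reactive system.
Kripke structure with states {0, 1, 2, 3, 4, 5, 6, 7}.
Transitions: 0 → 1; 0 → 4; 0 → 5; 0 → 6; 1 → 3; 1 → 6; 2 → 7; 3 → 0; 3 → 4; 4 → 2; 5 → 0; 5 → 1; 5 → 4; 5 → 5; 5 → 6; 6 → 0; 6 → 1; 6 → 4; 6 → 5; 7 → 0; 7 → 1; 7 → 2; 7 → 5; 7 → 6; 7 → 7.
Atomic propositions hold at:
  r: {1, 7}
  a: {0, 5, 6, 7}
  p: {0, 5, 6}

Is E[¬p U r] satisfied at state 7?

Yes

Sat(¬p) = {1, 2, 3, 4, 7}
E[¬p U r]: least fixpoint, start Z0 = Sat(r) = {1, 7}, add states in Sat(¬p) with some successor in Z. Z1 = {1, 2, 7}; Z2 = {1, 2, 4, 7}; Z3 = {1, 2, 3, 4, 7}; fixed.
Sat(E[¬p U r]) = {1, 2, 3, 4, 7}
7 ∈ Sat(E[¬p U r]) = {1, 2, 3, 4, 7}, so the formula holds at 7.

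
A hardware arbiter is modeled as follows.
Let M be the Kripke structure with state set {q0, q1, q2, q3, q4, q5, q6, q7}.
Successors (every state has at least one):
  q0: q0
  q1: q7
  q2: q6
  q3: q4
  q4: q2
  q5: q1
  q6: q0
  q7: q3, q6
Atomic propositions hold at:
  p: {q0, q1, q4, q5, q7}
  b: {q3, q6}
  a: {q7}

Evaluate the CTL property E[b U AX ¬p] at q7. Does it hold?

Yes

Sat(¬p) = {q2, q3, q6}
Sat(AX ¬p) = {s : every successor in {q2, q3, q6}} = {q2, q4, q7}
E[b U AX ¬p]: least fixpoint, start Z0 = Sat(AX ¬p) = {q2, q4, q7}, add states in Sat(b) with some successor in Z. Z1 = {q2, q3, q4, q7}; fixed.
Sat(E[b U AX ¬p]) = {q2, q3, q4, q7}
q7 ∈ Sat(E[b U AX ¬p]) = {q2, q3, q4, q7}, so the formula holds at q7.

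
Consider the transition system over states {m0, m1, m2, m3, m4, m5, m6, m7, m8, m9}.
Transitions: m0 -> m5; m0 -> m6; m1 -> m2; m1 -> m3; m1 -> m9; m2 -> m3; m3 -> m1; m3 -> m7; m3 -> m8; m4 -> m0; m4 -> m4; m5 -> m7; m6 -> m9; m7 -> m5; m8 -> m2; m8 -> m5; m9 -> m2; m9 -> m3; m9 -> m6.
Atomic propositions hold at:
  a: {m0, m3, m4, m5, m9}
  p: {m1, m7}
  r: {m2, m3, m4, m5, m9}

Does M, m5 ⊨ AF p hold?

AF p: least fixpoint, start Z0 = {m1, m7}, add states with every successor in Z. Z1 = {m1, m5, m7}; fixed.
Sat(AF p) = {m1, m5, m7}
m5 ∈ Sat(AF p) = {m1, m5, m7}, so the formula holds at m5.

Yes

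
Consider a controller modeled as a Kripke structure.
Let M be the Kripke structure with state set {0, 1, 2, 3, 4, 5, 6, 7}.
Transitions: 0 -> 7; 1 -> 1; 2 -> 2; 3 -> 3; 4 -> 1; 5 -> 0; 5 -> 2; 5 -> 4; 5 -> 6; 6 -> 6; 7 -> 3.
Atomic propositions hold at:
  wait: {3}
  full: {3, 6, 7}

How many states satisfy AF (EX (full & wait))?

Sat(full & wait) = {3}
Sat(EX (full & wait)) = {s : some successor in {3}} = {3, 7}
AF (EX (full & wait)): least fixpoint, start Z0 = {3, 7}, add states with every successor in Z. Z1 = {0, 3, 7}; fixed.
Sat(AF (EX (full & wait))) = {0, 3, 7}
|Sat(AF (EX (full & wait)))| = |{0, 3, 7}| = 3.

3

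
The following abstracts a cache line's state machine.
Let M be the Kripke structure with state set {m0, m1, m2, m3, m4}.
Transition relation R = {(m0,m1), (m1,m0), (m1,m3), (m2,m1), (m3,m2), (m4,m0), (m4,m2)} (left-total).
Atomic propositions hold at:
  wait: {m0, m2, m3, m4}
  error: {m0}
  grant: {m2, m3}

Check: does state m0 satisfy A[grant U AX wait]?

Sat(AX wait) = {s : every successor in {m0, m2, m3, m4}} = {m1, m3, m4}
A[grant U AX wait]: least fixpoint, start Z0 = Sat(AX wait) = {m1, m3, m4}, add states in Sat(grant) with every successor in Z. Z1 = {m1, m2, m3, m4}; fixed.
Sat(A[grant U AX wait]) = {m1, m2, m3, m4}
m0 ∉ Sat(A[grant U AX wait]) = {m1, m2, m3, m4}, so the formula does not hold at m0.

No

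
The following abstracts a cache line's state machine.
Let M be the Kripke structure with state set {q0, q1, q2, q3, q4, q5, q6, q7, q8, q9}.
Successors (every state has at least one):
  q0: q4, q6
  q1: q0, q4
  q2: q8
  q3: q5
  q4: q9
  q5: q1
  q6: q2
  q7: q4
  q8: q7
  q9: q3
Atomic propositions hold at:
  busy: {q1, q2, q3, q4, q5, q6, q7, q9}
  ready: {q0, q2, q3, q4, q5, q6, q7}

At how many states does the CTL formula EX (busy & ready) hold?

7

Sat(busy & ready) = {q2, q3, q4, q5, q6, q7}
Sat(EX (busy & ready)) = {s : some successor in {q2, q3, q4, q5, q6, q7}} = {q0, q1, q3, q6, q7, q8, q9}
|Sat(EX (busy & ready))| = |{q0, q1, q3, q6, q7, q8, q9}| = 7.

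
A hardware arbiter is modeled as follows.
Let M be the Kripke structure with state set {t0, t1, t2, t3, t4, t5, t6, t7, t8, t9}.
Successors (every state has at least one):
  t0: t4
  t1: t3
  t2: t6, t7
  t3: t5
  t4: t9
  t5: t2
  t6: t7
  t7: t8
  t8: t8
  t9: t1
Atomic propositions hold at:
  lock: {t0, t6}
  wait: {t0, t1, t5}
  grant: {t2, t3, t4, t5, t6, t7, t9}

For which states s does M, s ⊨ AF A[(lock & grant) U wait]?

{t0, t1, t3, t4, t5, t9}

Sat(lock & grant) = {t6}
A[(lock & grant) U wait]: least fixpoint, start Z0 = Sat(wait) = {t0, t1, t5}, add states in Sat(lock & grant) with every successor in Z. Already a fixed point.
Sat(A[(lock & grant) U wait]) = {t0, t1, t5}
AF A[(lock & grant) U wait]: least fixpoint, start Z0 = {t0, t1, t5}, add states with every successor in Z. Z1 = {t0, t1, t3, t5, t9}; Z2 = {t0, t1, t3, t4, t5, t9}; fixed.
Sat(AF A[(lock & grant) U wait]) = {t0, t1, t3, t4, t5, t9}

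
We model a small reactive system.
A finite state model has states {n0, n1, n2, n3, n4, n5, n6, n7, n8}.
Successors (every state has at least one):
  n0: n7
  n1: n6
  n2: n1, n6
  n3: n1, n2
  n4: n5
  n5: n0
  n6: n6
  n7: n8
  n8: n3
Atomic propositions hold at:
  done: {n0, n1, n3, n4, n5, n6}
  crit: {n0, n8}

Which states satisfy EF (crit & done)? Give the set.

Sat(crit & done) = {n0}
EF (crit & done): least fixpoint, start Z0 = {n0}, add states with some successor in Z. Z1 = {n0, n5}; Z2 = {n0, n4, n5}; fixed.
Sat(EF (crit & done)) = {n0, n4, n5}

{n0, n4, n5}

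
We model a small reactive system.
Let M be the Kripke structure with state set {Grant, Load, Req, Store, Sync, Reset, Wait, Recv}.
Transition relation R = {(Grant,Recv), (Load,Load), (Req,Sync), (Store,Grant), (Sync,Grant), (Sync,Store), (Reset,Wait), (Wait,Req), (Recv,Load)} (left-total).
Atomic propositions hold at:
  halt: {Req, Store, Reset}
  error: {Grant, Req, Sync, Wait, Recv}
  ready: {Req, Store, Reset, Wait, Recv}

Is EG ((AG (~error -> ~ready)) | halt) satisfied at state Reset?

No

Sat(~error) = {Load, Store, Reset}
Sat(~ready) = {Grant, Load, Sync}
Sat(~error -> ~ready) = {Grant, Load, Req, Sync, Wait, Recv}
AG (~error -> ~ready): greatest fixpoint, start Z0 = {Grant, Load, Req, Sync, Wait, Recv}, keep only states in Sat with every successor in Z. Z1 = {Grant, Load, Req, Wait, Recv}; Z2 = {Grant, Load, Wait, Recv}; Z3 = {Grant, Load, Recv}; fixed.
Sat(AG (~error -> ~ready)) = {Grant, Load, Recv}
Sat((AG (~error -> ~ready)) | halt) = {Grant, Load, Req, Store, Reset, Recv}
EG ((AG (~error -> ~ready)) | halt): greatest fixpoint, start Z0 = {Grant, Load, Req, Store, Reset, Recv}, keep only states in Sat with some successor in Z. Z1 = {Grant, Load, Store, Recv}; fixed.
Sat(EG ((AG (~error -> ~ready)) | halt)) = {Grant, Load, Store, Recv}
Reset ∉ Sat(EG ((AG (~error -> ~ready)) | halt)) = {Grant, Load, Store, Recv}, so the formula does not hold at Reset.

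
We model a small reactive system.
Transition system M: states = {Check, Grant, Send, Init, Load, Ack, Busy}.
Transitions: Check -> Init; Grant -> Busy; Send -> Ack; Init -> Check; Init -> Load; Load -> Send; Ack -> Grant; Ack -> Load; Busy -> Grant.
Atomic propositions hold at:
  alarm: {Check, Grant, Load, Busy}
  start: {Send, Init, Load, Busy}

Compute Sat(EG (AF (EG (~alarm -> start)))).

Sat(~alarm) = {Send, Init, Ack}
Sat(~alarm -> start) = {Check, Grant, Send, Init, Load, Busy}
EG (~alarm -> start): greatest fixpoint, start Z0 = {Check, Grant, Send, Init, Load, Busy}, keep only states in Sat with some successor in Z. Z1 = {Check, Grant, Init, Load, Busy}; Z2 = {Check, Grant, Init, Busy}; fixed.
Sat(EG (~alarm -> start)) = {Check, Grant, Init, Busy}
AF (EG (~alarm -> start)): least fixpoint, start Z0 = {Check, Grant, Init, Busy}, add states with every successor in Z. Already a fixed point.
Sat(AF (EG (~alarm -> start))) = {Check, Grant, Init, Busy}
EG (AF (EG (~alarm -> start))): greatest fixpoint, start Z0 = {Check, Grant, Init, Busy}, keep only states in Sat with some successor in Z. Already a fixed point.
Sat(EG (AF (EG (~alarm -> start)))) = {Check, Grant, Init, Busy}

{Check, Grant, Init, Busy}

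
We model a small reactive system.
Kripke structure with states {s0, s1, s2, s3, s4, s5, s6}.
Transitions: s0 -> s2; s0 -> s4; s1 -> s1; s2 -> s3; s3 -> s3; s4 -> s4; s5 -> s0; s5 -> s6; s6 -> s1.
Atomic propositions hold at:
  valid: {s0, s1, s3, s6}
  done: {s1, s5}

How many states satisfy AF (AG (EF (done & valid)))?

2

Sat(done & valid) = {s1}
EF (done & valid): least fixpoint, start Z0 = {s1}, add states with some successor in Z. Z1 = {s1, s6}; Z2 = {s1, s5, s6}; fixed.
Sat(EF (done & valid)) = {s1, s5, s6}
AG (EF (done & valid)): greatest fixpoint, start Z0 = {s1, s5, s6}, keep only states in Sat with every successor in Z. Z1 = {s1, s6}; fixed.
Sat(AG (EF (done & valid))) = {s1, s6}
AF (AG (EF (done & valid))): least fixpoint, start Z0 = {s1, s6}, add states with every successor in Z. Already a fixed point.
Sat(AF (AG (EF (done & valid)))) = {s1, s6}
|Sat(AF (AG (EF (done & valid))))| = |{s1, s6}| = 2.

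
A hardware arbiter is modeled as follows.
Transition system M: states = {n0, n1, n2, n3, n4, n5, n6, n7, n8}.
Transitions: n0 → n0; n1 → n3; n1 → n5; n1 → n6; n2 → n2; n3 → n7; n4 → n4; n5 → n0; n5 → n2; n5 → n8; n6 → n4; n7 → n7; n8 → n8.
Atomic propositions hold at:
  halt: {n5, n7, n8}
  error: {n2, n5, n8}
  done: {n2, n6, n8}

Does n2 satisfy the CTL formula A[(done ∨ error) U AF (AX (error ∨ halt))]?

Sat(done ∨ error) = {n2, n5, n6, n8}
Sat(error ∨ halt) = {n2, n5, n7, n8}
Sat(AX (error ∨ halt)) = {s : every successor in {n2, n5, n7, n8}} = {n2, n3, n7, n8}
AF (AX (error ∨ halt)): least fixpoint, start Z0 = {n2, n3, n7, n8}, add states with every successor in Z. Already a fixed point.
Sat(AF (AX (error ∨ halt))) = {n2, n3, n7, n8}
A[(done ∨ error) U AF (AX (error ∨ halt))]: least fixpoint, start Z0 = Sat(AF (AX (error ∨ halt))) = {n2, n3, n7, n8}, add states in Sat(done ∨ error) with every successor in Z. Already a fixed point.
Sat(A[(done ∨ error) U AF (AX (error ∨ halt))]) = {n2, n3, n7, n8}
n2 ∈ Sat(A[(done ∨ error) U AF (AX (error ∨ halt))]) = {n2, n3, n7, n8}, so the formula holds at n2.

Yes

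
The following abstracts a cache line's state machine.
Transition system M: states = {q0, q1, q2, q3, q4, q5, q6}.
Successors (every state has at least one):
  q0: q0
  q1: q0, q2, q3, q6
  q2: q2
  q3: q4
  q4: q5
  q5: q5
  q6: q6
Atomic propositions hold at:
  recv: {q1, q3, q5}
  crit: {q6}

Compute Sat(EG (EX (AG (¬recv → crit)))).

Sat(¬recv) = {q0, q2, q4, q6}
Sat(¬recv → crit) = {q1, q3, q5, q6}
AG (¬recv → crit): greatest fixpoint, start Z0 = {q1, q3, q5, q6}, keep only states in Sat with every successor in Z. Z1 = {q5, q6}; fixed.
Sat(AG (¬recv → crit)) = {q5, q6}
Sat(EX (AG (¬recv → crit))) = {s : some successor in {q5, q6}} = {q1, q4, q5, q6}
EG (EX (AG (¬recv → crit))): greatest fixpoint, start Z0 = {q1, q4, q5, q6}, keep only states in Sat with some successor in Z. Already a fixed point.
Sat(EG (EX (AG (¬recv → crit)))) = {q1, q4, q5, q6}

{q1, q4, q5, q6}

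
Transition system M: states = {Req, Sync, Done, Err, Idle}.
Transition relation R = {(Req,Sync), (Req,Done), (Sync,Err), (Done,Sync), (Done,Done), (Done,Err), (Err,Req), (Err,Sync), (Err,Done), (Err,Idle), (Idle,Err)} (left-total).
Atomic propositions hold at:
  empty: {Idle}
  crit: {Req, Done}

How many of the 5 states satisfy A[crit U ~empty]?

4

Sat(~empty) = {Req, Sync, Done, Err}
A[crit U ~empty]: least fixpoint, start Z0 = Sat(~empty) = {Req, Sync, Done, Err}, add states in Sat(crit) with every successor in Z. Already a fixed point.
Sat(A[crit U ~empty]) = {Req, Sync, Done, Err}
|Sat(A[crit U ~empty])| = |{Req, Sync, Done, Err}| = 4.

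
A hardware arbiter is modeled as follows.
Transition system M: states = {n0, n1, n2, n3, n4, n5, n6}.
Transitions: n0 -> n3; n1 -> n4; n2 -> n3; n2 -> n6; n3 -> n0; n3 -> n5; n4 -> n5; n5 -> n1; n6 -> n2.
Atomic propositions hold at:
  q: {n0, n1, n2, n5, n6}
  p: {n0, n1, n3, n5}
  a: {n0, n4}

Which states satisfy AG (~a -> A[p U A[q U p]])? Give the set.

Sat(~a) = {n1, n2, n3, n5, n6}
A[q U p]: least fixpoint, start Z0 = Sat(p) = {n0, n1, n3, n5}, add states in Sat(q) with every successor in Z. Already a fixed point.
Sat(A[q U p]) = {n0, n1, n3, n5}
A[p U A[q U p]]: least fixpoint, start Z0 = Sat(A[q U p]) = {n0, n1, n3, n5}, add states in Sat(p) with every successor in Z. Already a fixed point.
Sat(A[p U A[q U p]]) = {n0, n1, n3, n5}
Sat(~a -> A[p U A[q U p]]) = {n0, n1, n3, n4, n5}
AG (~a -> A[p U A[q U p]]): greatest fixpoint, start Z0 = {n0, n1, n3, n4, n5}, keep only states in Sat with every successor in Z. Already a fixed point.
Sat(AG (~a -> A[p U A[q U p]])) = {n0, n1, n3, n4, n5}

{n0, n1, n3, n4, n5}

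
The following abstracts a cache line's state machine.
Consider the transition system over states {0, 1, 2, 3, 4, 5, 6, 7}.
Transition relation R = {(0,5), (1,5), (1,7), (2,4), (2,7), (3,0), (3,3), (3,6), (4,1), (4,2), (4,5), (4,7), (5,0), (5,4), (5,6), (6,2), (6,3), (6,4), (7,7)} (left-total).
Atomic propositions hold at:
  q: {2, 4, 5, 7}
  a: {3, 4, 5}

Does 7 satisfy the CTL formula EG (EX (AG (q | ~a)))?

Sat(~a) = {0, 1, 2, 6, 7}
Sat(q | ~a) = {0, 1, 2, 4, 5, 6, 7}
AG (q | ~a): greatest fixpoint, start Z0 = {0, 1, 2, 4, 5, 6, 7}, keep only states in Sat with every successor in Z. Z1 = {0, 1, 2, 4, 5, 7}; Z2 = {0, 1, 2, 4, 7}; Z3 = {2, 7}; Z4 = {7}; fixed.
Sat(AG (q | ~a)) = {7}
Sat(EX (AG (q | ~a))) = {s : some successor in {7}} = {1, 2, 4, 7}
EG (EX (AG (q | ~a))): greatest fixpoint, start Z0 = {1, 2, 4, 7}, keep only states in Sat with some successor in Z. Already a fixed point.
Sat(EG (EX (AG (q | ~a)))) = {1, 2, 4, 7}
7 ∈ Sat(EG (EX (AG (q | ~a)))) = {1, 2, 4, 7}, so the formula holds at 7.

Yes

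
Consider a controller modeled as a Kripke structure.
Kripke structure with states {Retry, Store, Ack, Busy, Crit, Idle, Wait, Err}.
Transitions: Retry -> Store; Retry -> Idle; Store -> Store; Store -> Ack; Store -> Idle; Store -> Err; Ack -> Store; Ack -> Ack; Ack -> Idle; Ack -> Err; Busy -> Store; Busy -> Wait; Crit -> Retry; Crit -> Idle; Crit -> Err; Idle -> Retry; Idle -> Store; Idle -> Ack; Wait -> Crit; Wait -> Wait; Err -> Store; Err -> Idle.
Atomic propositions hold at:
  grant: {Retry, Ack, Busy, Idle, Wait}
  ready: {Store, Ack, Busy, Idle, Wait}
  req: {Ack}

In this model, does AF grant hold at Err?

No

AF grant: least fixpoint, start Z0 = {Retry, Ack, Busy, Idle, Wait}, add states with every successor in Z. Already a fixed point.
Sat(AF grant) = {Retry, Ack, Busy, Idle, Wait}
Err ∉ Sat(AF grant) = {Retry, Ack, Busy, Idle, Wait}, so the formula does not hold at Err.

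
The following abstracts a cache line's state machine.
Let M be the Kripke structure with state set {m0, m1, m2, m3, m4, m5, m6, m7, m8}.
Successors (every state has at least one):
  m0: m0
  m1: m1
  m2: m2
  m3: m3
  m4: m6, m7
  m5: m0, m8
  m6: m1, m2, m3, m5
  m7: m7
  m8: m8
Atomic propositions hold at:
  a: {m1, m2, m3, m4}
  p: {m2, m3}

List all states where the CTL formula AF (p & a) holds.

{m2, m3}

Sat(p & a) = {m2, m3}
AF (p & a): least fixpoint, start Z0 = {m2, m3}, add states with every successor in Z. Already a fixed point.
Sat(AF (p & a)) = {m2, m3}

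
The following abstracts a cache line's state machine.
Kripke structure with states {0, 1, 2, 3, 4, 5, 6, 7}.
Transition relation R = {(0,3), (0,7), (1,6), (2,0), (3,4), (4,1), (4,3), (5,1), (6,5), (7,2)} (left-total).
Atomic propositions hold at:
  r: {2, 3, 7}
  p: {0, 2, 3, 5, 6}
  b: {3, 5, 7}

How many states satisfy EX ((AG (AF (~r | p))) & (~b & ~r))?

5

Sat(~r) = {0, 1, 4, 5, 6}
Sat(~r | p) = {0, 1, 2, 3, 4, 5, 6}
AF (~r | p): least fixpoint, start Z0 = {0, 1, 2, 3, 4, 5, 6}, add states with every successor in Z. Z1 = {0, 1, 2, 3, 4, 5, 6, 7}; fixed.
Sat(AF (~r | p)) = {0, 1, 2, 3, 4, 5, 6, 7}
AG (AF (~r | p)): greatest fixpoint, start Z0 = {0, 1, 2, 3, 4, 5, 6, 7}, keep only states in Sat with every successor in Z. Already a fixed point.
Sat(AG (AF (~r | p))) = {0, 1, 2, 3, 4, 5, 6, 7}
Sat(~b) = {0, 1, 2, 4, 6}
Sat(~b & ~r) = {0, 1, 4, 6}
Sat((AG (AF (~r | p))) & (~b & ~r)) = {0, 1, 4, 6}
Sat(EX ((AG (AF (~r | p))) & (~b & ~r))) = {s : some successor in {0, 1, 4, 6}} = {1, 2, 3, 4, 5}
|Sat(EX ((AG (AF (~r | p))) & (~b & ~r)))| = |{1, 2, 3, 4, 5}| = 5.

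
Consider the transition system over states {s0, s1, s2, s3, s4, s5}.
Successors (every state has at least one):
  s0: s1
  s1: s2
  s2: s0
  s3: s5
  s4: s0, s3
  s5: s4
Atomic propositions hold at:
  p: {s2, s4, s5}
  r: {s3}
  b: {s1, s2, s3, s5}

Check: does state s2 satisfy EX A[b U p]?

No

A[b U p]: least fixpoint, start Z0 = Sat(p) = {s2, s4, s5}, add states in Sat(b) with every successor in Z. Z1 = {s1, s2, s3, s4, s5}; fixed.
Sat(A[b U p]) = {s1, s2, s3, s4, s5}
Sat(EX A[b U p]) = {s : some successor in {s1, s2, s3, s4, s5}} = {s0, s1, s3, s4, s5}
s2 ∉ Sat(EX A[b U p]) = {s0, s1, s3, s4, s5}, so the formula does not hold at s2.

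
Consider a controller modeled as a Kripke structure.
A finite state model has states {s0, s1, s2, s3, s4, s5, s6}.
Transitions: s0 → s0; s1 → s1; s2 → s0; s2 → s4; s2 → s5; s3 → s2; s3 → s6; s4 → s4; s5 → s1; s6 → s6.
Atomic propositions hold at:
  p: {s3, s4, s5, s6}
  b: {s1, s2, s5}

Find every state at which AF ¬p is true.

{s0, s1, s2, s5}

Sat(¬p) = {s0, s1, s2}
AF ¬p: least fixpoint, start Z0 = {s0, s1, s2}, add states with every successor in Z. Z1 = {s0, s1, s2, s5}; fixed.
Sat(AF ¬p) = {s0, s1, s2, s5}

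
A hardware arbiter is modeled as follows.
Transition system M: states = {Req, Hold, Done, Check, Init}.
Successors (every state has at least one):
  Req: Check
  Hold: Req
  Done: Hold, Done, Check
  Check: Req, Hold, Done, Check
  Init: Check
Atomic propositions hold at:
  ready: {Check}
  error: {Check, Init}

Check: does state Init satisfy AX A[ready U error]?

A[ready U error]: least fixpoint, start Z0 = Sat(error) = {Check, Init}, add states in Sat(ready) with every successor in Z. Already a fixed point.
Sat(A[ready U error]) = {Check, Init}
Sat(AX A[ready U error]) = {s : every successor in {Check, Init}} = {Req, Init}
Init ∈ Sat(AX A[ready U error]) = {Req, Init}, so the formula holds at Init.

Yes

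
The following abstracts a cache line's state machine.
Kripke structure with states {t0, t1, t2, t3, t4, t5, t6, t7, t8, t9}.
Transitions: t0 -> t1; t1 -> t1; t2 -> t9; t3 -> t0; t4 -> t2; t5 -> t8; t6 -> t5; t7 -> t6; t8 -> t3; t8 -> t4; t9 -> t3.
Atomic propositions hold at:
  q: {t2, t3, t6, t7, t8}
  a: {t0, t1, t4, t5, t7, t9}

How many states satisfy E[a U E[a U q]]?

E[a U q]: least fixpoint, start Z0 = Sat(q) = {t2, t3, t6, t7, t8}, add states in Sat(a) with some successor in Z. Z1 = {t2, t3, t4, t5, t6, t7, t8, t9}; fixed.
Sat(E[a U q]) = {t2, t3, t4, t5, t6, t7, t8, t9}
E[a U E[a U q]]: least fixpoint, start Z0 = Sat(E[a U q]) = {t2, t3, t4, t5, t6, t7, t8, t9}, add states in Sat(a) with some successor in Z. Already a fixed point.
Sat(E[a U E[a U q]]) = {t2, t3, t4, t5, t6, t7, t8, t9}
|Sat(E[a U E[a U q]])| = |{t2, t3, t4, t5, t6, t7, t8, t9}| = 8.

8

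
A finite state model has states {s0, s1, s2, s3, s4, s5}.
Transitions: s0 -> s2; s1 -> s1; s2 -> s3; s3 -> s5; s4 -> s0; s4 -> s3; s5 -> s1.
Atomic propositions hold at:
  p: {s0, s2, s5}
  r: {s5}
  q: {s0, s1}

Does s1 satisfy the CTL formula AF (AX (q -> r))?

Sat(q -> r) = {s2, s3, s4, s5}
Sat(AX (q -> r)) = {s : every successor in {s2, s3, s4, s5}} = {s0, s2, s3}
AF (AX (q -> r)): least fixpoint, start Z0 = {s0, s2, s3}, add states with every successor in Z. Z1 = {s0, s2, s3, s4}; fixed.
Sat(AF (AX (q -> r))) = {s0, s2, s3, s4}
s1 ∉ Sat(AF (AX (q -> r))) = {s0, s2, s3, s4}, so the formula does not hold at s1.

No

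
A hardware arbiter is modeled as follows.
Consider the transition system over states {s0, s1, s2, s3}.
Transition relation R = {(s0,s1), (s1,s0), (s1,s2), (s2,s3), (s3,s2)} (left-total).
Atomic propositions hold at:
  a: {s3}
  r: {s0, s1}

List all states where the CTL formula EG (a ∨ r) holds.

{s0, s1}

Sat(a ∨ r) = {s0, s1, s3}
EG (a ∨ r): greatest fixpoint, start Z0 = {s0, s1, s3}, keep only states in Sat with some successor in Z. Z1 = {s0, s1}; fixed.
Sat(EG (a ∨ r)) = {s0, s1}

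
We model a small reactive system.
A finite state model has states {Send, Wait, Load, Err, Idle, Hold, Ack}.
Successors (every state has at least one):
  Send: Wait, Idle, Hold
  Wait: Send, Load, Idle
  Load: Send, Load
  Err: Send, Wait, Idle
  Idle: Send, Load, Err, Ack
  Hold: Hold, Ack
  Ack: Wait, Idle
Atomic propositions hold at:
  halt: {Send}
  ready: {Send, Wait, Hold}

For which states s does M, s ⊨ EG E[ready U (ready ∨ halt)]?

Sat(ready ∨ halt) = {Send, Wait, Hold}
E[ready U (ready ∨ halt)]: least fixpoint, start Z0 = Sat((ready ∨ halt)) = {Send, Wait, Hold}, add states in Sat(ready) with some successor in Z. Already a fixed point.
Sat(E[ready U (ready ∨ halt)]) = {Send, Wait, Hold}
EG E[ready U (ready ∨ halt)]: greatest fixpoint, start Z0 = {Send, Wait, Hold}, keep only states in Sat with some successor in Z. Already a fixed point.
Sat(EG E[ready U (ready ∨ halt)]) = {Send, Wait, Hold}

{Send, Wait, Hold}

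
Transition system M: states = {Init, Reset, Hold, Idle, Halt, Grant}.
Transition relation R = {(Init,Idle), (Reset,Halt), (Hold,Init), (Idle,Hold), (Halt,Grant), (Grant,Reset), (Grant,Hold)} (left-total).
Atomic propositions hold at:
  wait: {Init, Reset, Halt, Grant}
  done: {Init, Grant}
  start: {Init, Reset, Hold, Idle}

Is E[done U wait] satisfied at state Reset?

E[done U wait]: least fixpoint, start Z0 = Sat(wait) = {Init, Reset, Halt, Grant}, add states in Sat(done) with some successor in Z. Already a fixed point.
Sat(E[done U wait]) = {Init, Reset, Halt, Grant}
Reset ∈ Sat(E[done U wait]) = {Init, Reset, Halt, Grant}, so the formula holds at Reset.

Yes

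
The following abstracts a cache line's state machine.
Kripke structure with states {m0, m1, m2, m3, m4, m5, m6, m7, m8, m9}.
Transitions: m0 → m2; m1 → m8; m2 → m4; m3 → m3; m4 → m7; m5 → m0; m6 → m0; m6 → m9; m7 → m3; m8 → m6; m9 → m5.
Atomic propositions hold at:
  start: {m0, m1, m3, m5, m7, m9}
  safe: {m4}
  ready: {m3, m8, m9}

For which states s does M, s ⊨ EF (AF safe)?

AF safe: least fixpoint, start Z0 = {m4}, add states with every successor in Z. Z1 = {m2, m4}; Z2 = {m0, m2, m4}; Z3 = {m0, m2, m4, m5}; Z4 = {m0, m2, m4, m5, m9}; Z5 = {m0, m2, m4, m5, m6, m9}; Z6 = {m0, m2, m4, m5, m6, m8, m9}; Z7 = {m0, m1, m2, m4, m5, m6, m8, m9}; fixed.
Sat(AF safe) = {m0, m1, m2, m4, m5, m6, m8, m9}
EF (AF safe): least fixpoint, start Z0 = {m0, m1, m2, m4, m5, m6, m8, m9}, add states with some successor in Z. Already a fixed point.
Sat(EF (AF safe)) = {m0, m1, m2, m4, m5, m6, m8, m9}

{m0, m1, m2, m4, m5, m6, m8, m9}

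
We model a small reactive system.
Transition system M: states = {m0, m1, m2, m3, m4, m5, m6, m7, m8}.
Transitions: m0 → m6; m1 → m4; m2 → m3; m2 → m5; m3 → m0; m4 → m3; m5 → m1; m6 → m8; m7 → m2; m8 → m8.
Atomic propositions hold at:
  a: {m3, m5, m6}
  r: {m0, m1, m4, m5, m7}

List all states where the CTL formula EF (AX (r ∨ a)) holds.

{m0, m1, m2, m3, m4, m5, m7}

Sat(r ∨ a) = {m0, m1, m3, m4, m5, m6, m7}
Sat(AX (r ∨ a)) = {s : every successor in {m0, m1, m3, m4, m5, m6, m7}} = {m0, m1, m2, m3, m4, m5}
EF (AX (r ∨ a)): least fixpoint, start Z0 = {m0, m1, m2, m3, m4, m5}, add states with some successor in Z. Z1 = {m0, m1, m2, m3, m4, m5, m7}; fixed.
Sat(EF (AX (r ∨ a))) = {m0, m1, m2, m3, m4, m5, m7}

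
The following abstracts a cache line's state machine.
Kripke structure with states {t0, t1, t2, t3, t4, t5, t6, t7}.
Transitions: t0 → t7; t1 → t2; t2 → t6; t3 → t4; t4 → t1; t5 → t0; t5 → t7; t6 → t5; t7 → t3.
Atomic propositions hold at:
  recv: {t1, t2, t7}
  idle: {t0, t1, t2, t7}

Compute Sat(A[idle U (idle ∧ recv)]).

Sat(idle ∧ recv) = {t1, t2, t7}
A[idle U (idle ∧ recv)]: least fixpoint, start Z0 = Sat((idle ∧ recv)) = {t1, t2, t7}, add states in Sat(idle) with every successor in Z. Z1 = {t0, t1, t2, t7}; fixed.
Sat(A[idle U (idle ∧ recv)]) = {t0, t1, t2, t7}

{t0, t1, t2, t7}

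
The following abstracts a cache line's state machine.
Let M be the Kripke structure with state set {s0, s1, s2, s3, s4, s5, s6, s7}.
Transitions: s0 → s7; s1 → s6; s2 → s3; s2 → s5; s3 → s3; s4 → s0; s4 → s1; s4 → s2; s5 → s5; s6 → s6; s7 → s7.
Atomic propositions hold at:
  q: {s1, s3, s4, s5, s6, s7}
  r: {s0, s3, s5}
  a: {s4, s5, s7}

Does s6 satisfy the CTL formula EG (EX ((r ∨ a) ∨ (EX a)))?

Sat(r ∨ a) = {s0, s3, s4, s5, s7}
Sat(EX a) = {s : some successor in {s4, s5, s7}} = {s0, s2, s5, s7}
Sat((r ∨ a) ∨ (EX a)) = {s0, s2, s3, s4, s5, s7}
Sat(EX ((r ∨ a) ∨ (EX a))) = {s : some successor in {s0, s2, s3, s4, s5, s7}} = {s0, s2, s3, s4, s5, s7}
EG (EX ((r ∨ a) ∨ (EX a))): greatest fixpoint, start Z0 = {s0, s2, s3, s4, s5, s7}, keep only states in Sat with some successor in Z. Already a fixed point.
Sat(EG (EX ((r ∨ a) ∨ (EX a)))) = {s0, s2, s3, s4, s5, s7}
s6 ∉ Sat(EG (EX ((r ∨ a) ∨ (EX a)))) = {s0, s2, s3, s4, s5, s7}, so the formula does not hold at s6.

No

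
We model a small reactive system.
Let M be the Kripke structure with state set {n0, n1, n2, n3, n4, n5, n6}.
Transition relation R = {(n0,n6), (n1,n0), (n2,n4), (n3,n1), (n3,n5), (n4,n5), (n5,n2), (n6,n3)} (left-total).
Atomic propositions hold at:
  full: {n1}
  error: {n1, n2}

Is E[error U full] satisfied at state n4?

E[error U full]: least fixpoint, start Z0 = Sat(full) = {n1}, add states in Sat(error) with some successor in Z. Already a fixed point.
Sat(E[error U full]) = {n1}
n4 ∉ Sat(E[error U full]) = {n1}, so the formula does not hold at n4.

No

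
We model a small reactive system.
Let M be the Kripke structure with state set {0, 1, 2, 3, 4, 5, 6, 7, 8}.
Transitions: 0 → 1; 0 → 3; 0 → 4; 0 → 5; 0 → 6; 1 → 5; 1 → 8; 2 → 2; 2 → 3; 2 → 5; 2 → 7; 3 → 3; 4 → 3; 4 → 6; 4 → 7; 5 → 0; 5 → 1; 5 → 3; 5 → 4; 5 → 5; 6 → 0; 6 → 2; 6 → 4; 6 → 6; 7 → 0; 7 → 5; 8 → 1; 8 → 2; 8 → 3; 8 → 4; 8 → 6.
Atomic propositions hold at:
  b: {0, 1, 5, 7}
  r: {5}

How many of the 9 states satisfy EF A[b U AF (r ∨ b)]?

Sat(r ∨ b) = {0, 1, 5, 7}
AF (r ∨ b): least fixpoint, start Z0 = {0, 1, 5, 7}, add states with every successor in Z. Already a fixed point.
Sat(AF (r ∨ b)) = {0, 1, 5, 7}
A[b U AF (r ∨ b)]: least fixpoint, start Z0 = Sat(AF (r ∨ b)) = {0, 1, 5, 7}, add states in Sat(b) with every successor in Z. Already a fixed point.
Sat(A[b U AF (r ∨ b)]) = {0, 1, 5, 7}
EF A[b U AF (r ∨ b)]: least fixpoint, start Z0 = {0, 1, 5, 7}, add states with some successor in Z. Z1 = {0, 1, 2, 4, 5, 6, 7, 8}; fixed.
Sat(EF A[b U AF (r ∨ b)]) = {0, 1, 2, 4, 5, 6, 7, 8}
|Sat(EF A[b U AF (r ∨ b)])| = |{0, 1, 2, 4, 5, 6, 7, 8}| = 8.

8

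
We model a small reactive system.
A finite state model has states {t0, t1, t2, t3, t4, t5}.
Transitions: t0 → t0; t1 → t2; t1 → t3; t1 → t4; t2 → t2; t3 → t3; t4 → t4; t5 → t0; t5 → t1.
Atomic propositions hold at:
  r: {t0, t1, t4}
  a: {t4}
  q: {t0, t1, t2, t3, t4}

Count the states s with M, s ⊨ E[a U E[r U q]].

E[r U q]: least fixpoint, start Z0 = Sat(q) = {t0, t1, t2, t3, t4}, add states in Sat(r) with some successor in Z. Already a fixed point.
Sat(E[r U q]) = {t0, t1, t2, t3, t4}
E[a U E[r U q]]: least fixpoint, start Z0 = Sat(E[r U q]) = {t0, t1, t2, t3, t4}, add states in Sat(a) with some successor in Z. Already a fixed point.
Sat(E[a U E[r U q]]) = {t0, t1, t2, t3, t4}
|Sat(E[a U E[r U q]])| = |{t0, t1, t2, t3, t4}| = 5.

5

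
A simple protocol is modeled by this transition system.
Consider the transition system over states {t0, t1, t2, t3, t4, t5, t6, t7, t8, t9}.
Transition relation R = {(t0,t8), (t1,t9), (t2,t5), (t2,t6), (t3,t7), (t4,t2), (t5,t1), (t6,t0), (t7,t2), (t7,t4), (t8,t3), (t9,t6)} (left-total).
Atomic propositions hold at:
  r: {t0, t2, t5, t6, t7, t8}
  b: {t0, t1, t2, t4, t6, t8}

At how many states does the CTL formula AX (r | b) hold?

Sat(r | b) = {t0, t1, t2, t4, t5, t6, t7, t8}
Sat(AX (r | b)) = {s : every successor in {t0, t1, t2, t4, t5, t6, t7, t8}} = {t0, t2, t3, t4, t5, t6, t7, t9}
|Sat(AX (r | b))| = |{t0, t2, t3, t4, t5, t6, t7, t9}| = 8.

8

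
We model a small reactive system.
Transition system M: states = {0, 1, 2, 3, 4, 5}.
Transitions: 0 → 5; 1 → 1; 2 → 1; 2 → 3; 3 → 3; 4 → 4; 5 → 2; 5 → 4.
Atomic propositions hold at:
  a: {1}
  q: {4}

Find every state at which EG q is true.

{4}

EG q: greatest fixpoint, start Z0 = {4}, keep only states in Sat with some successor in Z. Already a fixed point.
Sat(EG q) = {4}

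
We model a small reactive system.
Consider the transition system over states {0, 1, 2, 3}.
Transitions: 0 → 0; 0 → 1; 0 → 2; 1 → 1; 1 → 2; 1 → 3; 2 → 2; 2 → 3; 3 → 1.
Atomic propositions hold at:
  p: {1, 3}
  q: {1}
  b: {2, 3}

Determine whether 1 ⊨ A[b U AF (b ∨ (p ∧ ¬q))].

Sat(¬q) = {0, 2, 3}
Sat(p ∧ ¬q) = {3}
Sat(b ∨ (p ∧ ¬q)) = {2, 3}
AF (b ∨ (p ∧ ¬q)): least fixpoint, start Z0 = {2, 3}, add states with every successor in Z. Already a fixed point.
Sat(AF (b ∨ (p ∧ ¬q))) = {2, 3}
A[b U AF (b ∨ (p ∧ ¬q))]: least fixpoint, start Z0 = Sat(AF (b ∨ (p ∧ ¬q))) = {2, 3}, add states in Sat(b) with every successor in Z. Already a fixed point.
Sat(A[b U AF (b ∨ (p ∧ ¬q))]) = {2, 3}
1 ∉ Sat(A[b U AF (b ∨ (p ∧ ¬q))]) = {2, 3}, so the formula does not hold at 1.

No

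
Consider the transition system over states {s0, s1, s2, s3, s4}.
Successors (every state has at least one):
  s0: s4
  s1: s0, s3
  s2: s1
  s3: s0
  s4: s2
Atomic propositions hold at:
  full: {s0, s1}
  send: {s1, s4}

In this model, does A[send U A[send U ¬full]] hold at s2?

Sat(¬full) = {s2, s3, s4}
A[send U ¬full]: least fixpoint, start Z0 = Sat(¬full) = {s2, s3, s4}, add states in Sat(send) with every successor in Z. Already a fixed point.
Sat(A[send U ¬full]) = {s2, s3, s4}
A[send U A[send U ¬full]]: least fixpoint, start Z0 = Sat(A[send U ¬full]) = {s2, s3, s4}, add states in Sat(send) with every successor in Z. Already a fixed point.
Sat(A[send U A[send U ¬full]]) = {s2, s3, s4}
s2 ∈ Sat(A[send U A[send U ¬full]]) = {s2, s3, s4}, so the formula holds at s2.

Yes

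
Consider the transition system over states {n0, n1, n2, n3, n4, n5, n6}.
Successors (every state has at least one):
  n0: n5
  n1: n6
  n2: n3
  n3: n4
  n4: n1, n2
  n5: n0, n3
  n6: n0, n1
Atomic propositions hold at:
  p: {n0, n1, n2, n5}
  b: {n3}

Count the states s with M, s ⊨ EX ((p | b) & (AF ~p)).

Sat(p | b) = {n0, n1, n2, n3, n5}
Sat(~p) = {n3, n4, n6}
AF ~p: least fixpoint, start Z0 = {n3, n4, n6}, add states with every successor in Z. Z1 = {n1, n2, n3, n4, n6}; fixed.
Sat(AF ~p) = {n1, n2, n3, n4, n6}
Sat((p | b) & (AF ~p)) = {n1, n2, n3}
Sat(EX ((p | b) & (AF ~p))) = {s : some successor in {n1, n2, n3}} = {n2, n4, n5, n6}
|Sat(EX ((p | b) & (AF ~p)))| = |{n2, n4, n5, n6}| = 4.

4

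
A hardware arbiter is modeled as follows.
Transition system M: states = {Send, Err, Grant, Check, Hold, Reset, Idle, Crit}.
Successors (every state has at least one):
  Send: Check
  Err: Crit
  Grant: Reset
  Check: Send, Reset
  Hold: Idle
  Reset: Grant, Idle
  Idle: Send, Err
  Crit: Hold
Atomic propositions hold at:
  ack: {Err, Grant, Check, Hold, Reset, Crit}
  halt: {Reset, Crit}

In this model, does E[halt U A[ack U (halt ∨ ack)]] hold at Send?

Sat(halt ∨ ack) = {Err, Grant, Check, Hold, Reset, Crit}
A[ack U (halt ∨ ack)]: least fixpoint, start Z0 = Sat((halt ∨ ack)) = {Err, Grant, Check, Hold, Reset, Crit}, add states in Sat(ack) with every successor in Z. Already a fixed point.
Sat(A[ack U (halt ∨ ack)]) = {Err, Grant, Check, Hold, Reset, Crit}
E[halt U A[ack U (halt ∨ ack)]]: least fixpoint, start Z0 = Sat(A[ack U (halt ∨ ack)]) = {Err, Grant, Check, Hold, Reset, Crit}, add states in Sat(halt) with some successor in Z. Already a fixed point.
Sat(E[halt U A[ack U (halt ∨ ack)]]) = {Err, Grant, Check, Hold, Reset, Crit}
Send ∉ Sat(E[halt U A[ack U (halt ∨ ack)]]) = {Err, Grant, Check, Hold, Reset, Crit}, so the formula does not hold at Send.

No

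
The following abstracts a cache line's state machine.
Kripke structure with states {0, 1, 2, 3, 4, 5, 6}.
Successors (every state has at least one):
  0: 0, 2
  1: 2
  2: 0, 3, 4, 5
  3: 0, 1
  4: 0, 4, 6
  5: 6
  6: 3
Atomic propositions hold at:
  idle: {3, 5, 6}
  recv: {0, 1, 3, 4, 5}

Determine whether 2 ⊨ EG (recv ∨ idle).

No

Sat(recv ∨ idle) = {0, 1, 3, 4, 5, 6}
EG (recv ∨ idle): greatest fixpoint, start Z0 = {0, 1, 3, 4, 5, 6}, keep only states in Sat with some successor in Z. Z1 = {0, 3, 4, 5, 6}; fixed.
Sat(EG (recv ∨ idle)) = {0, 3, 4, 5, 6}
2 ∉ Sat(EG (recv ∨ idle)) = {0, 3, 4, 5, 6}, so the formula does not hold at 2.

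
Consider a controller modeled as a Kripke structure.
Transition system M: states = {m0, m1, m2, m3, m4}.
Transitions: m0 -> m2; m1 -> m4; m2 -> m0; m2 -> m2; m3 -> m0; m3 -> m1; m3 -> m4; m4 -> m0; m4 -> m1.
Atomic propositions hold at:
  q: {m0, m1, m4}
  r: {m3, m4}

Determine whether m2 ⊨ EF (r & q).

Sat(r & q) = {m4}
EF (r & q): least fixpoint, start Z0 = {m4}, add states with some successor in Z. Z1 = {m1, m3, m4}; fixed.
Sat(EF (r & q)) = {m1, m3, m4}
m2 ∉ Sat(EF (r & q)) = {m1, m3, m4}, so the formula does not hold at m2.

No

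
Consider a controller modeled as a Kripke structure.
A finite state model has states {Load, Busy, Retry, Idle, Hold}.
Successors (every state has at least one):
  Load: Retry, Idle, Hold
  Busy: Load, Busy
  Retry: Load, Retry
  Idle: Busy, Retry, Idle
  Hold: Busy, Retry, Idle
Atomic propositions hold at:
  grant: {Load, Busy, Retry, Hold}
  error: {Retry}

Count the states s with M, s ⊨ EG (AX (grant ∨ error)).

2

Sat(grant ∨ error) = {Load, Busy, Retry, Hold}
Sat(AX (grant ∨ error)) = {s : every successor in {Load, Busy, Retry, Hold}} = {Busy, Retry}
EG (AX (grant ∨ error)): greatest fixpoint, start Z0 = {Busy, Retry}, keep only states in Sat with some successor in Z. Already a fixed point.
Sat(EG (AX (grant ∨ error))) = {Busy, Retry}
|Sat(EG (AX (grant ∨ error)))| = |{Busy, Retry}| = 2.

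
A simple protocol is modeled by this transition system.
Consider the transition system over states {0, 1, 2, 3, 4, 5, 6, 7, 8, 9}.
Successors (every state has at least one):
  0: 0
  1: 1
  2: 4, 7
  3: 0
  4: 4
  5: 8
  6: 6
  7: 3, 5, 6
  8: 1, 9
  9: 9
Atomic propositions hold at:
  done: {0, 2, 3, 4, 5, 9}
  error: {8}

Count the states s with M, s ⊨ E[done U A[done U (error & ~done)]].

Sat(~done) = {1, 6, 7, 8}
Sat(error & ~done) = {8}
A[done U (error & ~done)]: least fixpoint, start Z0 = Sat((error & ~done)) = {8}, add states in Sat(done) with every successor in Z. Z1 = {5, 8}; fixed.
Sat(A[done U (error & ~done)]) = {5, 8}
E[done U A[done U (error & ~done)]]: least fixpoint, start Z0 = Sat(A[done U (error & ~done)]) = {5, 8}, add states in Sat(done) with some successor in Z. Already a fixed point.
Sat(E[done U A[done U (error & ~done)]]) = {5, 8}
|Sat(E[done U A[done U (error & ~done)]])| = |{5, 8}| = 2.

2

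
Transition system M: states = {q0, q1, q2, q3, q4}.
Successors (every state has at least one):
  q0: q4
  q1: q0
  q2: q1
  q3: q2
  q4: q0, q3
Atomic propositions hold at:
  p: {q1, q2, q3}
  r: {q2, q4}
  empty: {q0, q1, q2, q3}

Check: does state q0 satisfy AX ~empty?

Sat(~empty) = {q4}
Sat(AX ~empty) = {s : every successor in {q4}} = {q0}
q0 ∈ Sat(AX ~empty) = {q0}, so the formula holds at q0.

Yes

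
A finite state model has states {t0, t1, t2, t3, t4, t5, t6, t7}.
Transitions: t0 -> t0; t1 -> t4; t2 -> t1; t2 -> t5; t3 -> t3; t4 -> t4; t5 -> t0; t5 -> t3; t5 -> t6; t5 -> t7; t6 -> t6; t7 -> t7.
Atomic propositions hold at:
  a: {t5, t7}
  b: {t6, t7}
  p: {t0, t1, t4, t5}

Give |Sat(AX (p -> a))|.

Sat(p -> a) = {t2, t3, t5, t6, t7}
Sat(AX (p -> a)) = {s : every successor in {t2, t3, t5, t6, t7}} = {t3, t6, t7}
|Sat(AX (p -> a))| = |{t3, t6, t7}| = 3.

3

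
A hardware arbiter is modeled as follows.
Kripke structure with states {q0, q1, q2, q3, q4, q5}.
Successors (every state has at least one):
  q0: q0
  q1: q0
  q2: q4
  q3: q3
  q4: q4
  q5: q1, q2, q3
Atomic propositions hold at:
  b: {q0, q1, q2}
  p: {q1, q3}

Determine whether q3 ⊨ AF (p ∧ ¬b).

Yes

Sat(¬b) = {q3, q4, q5}
Sat(p ∧ ¬b) = {q3}
AF (p ∧ ¬b): least fixpoint, start Z0 = {q3}, add states with every successor in Z. Already a fixed point.
Sat(AF (p ∧ ¬b)) = {q3}
q3 ∈ Sat(AF (p ∧ ¬b)) = {q3}, so the formula holds at q3.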